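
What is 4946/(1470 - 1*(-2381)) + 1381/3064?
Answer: 20472775/11799464 ≈ 1.7351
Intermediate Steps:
4946/(1470 - 1*(-2381)) + 1381/3064 = 4946/(1470 + 2381) + 1381*(1/3064) = 4946/3851 + 1381/3064 = 20472775/11799464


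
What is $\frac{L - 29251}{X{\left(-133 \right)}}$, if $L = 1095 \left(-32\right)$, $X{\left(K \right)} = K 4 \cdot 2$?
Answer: $\frac{64291}{1064} \approx 60.424$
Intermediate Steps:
$X{\left(K \right)} = 8 K$ ($X{\left(K \right)} = 4 K 2 = 8 K$)
$L = -35040$
$\frac{L - 29251}{X{\left(-133 \right)}} = \frac{-35040 - 29251}{8 \left(-133\right)} = \frac{-35040 - 29251}{-1064} = \left(-64291\right) \left(- \frac{1}{1064}\right) = \frac{64291}{1064}$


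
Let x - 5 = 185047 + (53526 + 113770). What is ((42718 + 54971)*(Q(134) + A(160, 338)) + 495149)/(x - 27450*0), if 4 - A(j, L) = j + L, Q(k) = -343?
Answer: -20317636/88087 ≈ -230.65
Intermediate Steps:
A(j, L) = 4 - L - j (A(j, L) = 4 - (j + L) = 4 - (L + j) = 4 + (-L - j) = 4 - L - j)
x = 352348 (x = 5 + (185047 + (53526 + 113770)) = 5 + (185047 + 167296) = 5 + 352343 = 352348)
((42718 + 54971)*(Q(134) + A(160, 338)) + 495149)/(x - 27450*0) = ((42718 + 54971)*(-343 + (4 - 1*338 - 1*160)) + 495149)/(352348 - 27450*0) = (97689*(-343 + (4 - 338 - 160)) + 495149)/(352348 + 0) = (97689*(-343 - 494) + 495149)/352348 = (97689*(-837) + 495149)*(1/352348) = (-81765693 + 495149)*(1/352348) = -81270544*1/352348 = -20317636/88087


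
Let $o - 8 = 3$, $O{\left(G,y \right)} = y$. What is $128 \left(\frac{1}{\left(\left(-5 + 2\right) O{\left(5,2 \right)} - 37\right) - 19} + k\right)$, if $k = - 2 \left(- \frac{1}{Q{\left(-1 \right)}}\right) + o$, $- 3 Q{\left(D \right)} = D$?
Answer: $\frac{67392}{31} \approx 2173.9$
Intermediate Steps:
$Q{\left(D \right)} = - \frac{D}{3}$
$o = 11$ ($o = 8 + 3 = 11$)
$k = 17$ ($k = - 2 \left(- \frac{1}{\left(- \frac{1}{3}\right) \left(-1\right)}\right) + 11 = - 2 \left(- \frac{1}{\frac{1}{3}}\right) + 11 = - 2 \left(\left(-1\right) 3\right) + 11 = \left(-2\right) \left(-3\right) + 11 = 6 + 11 = 17$)
$128 \left(\frac{1}{\left(\left(-5 + 2\right) O{\left(5,2 \right)} - 37\right) - 19} + k\right) = 128 \left(\frac{1}{\left(\left(-5 + 2\right) 2 - 37\right) - 19} + 17\right) = 128 \left(\frac{1}{\left(\left(-3\right) 2 - 37\right) - 19} + 17\right) = 128 \left(\frac{1}{\left(-6 - 37\right) - 19} + 17\right) = 128 \left(\frac{1}{-43 - 19} + 17\right) = 128 \left(\frac{1}{-62} + 17\right) = 128 \left(- \frac{1}{62} + 17\right) = 128 \cdot \frac{1053}{62} = \frac{67392}{31}$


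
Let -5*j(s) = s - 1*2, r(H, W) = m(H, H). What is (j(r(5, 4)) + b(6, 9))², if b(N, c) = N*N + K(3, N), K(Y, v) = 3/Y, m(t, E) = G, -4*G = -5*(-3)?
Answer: 582169/400 ≈ 1455.4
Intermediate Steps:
G = -15/4 (G = -(-5)*(-3)/4 = -¼*15 = -15/4 ≈ -3.7500)
m(t, E) = -15/4
r(H, W) = -15/4
j(s) = ⅖ - s/5 (j(s) = -(s - 1*2)/5 = -(s - 2)/5 = -(-2 + s)/5 = ⅖ - s/5)
b(N, c) = 1 + N² (b(N, c) = N*N + 3/3 = N² + 3*(⅓) = N² + 1 = 1 + N²)
(j(r(5, 4)) + b(6, 9))² = ((⅖ - ⅕*(-15/4)) + (1 + 6²))² = ((⅖ + ¾) + (1 + 36))² = (23/20 + 37)² = (763/20)² = 582169/400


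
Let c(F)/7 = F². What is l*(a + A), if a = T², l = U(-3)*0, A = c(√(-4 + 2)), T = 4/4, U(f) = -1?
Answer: 0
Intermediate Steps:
T = 1 (T = 4*(¼) = 1)
c(F) = 7*F²
A = -14 (A = 7*(√(-4 + 2))² = 7*(√(-2))² = 7*(I*√2)² = 7*(-2) = -14)
l = 0 (l = -1*0 = 0)
a = 1 (a = 1² = 1)
l*(a + A) = 0*(1 - 14) = 0*(-13) = 0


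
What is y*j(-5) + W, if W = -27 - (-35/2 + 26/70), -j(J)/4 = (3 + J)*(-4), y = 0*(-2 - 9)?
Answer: -691/70 ≈ -9.8714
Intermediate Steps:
y = 0 (y = 0*(-11) = 0)
j(J) = 48 + 16*J (j(J) = -4*(3 + J)*(-4) = -4*(-12 - 4*J) = 48 + 16*J)
W = -691/70 (W = -27 - (-35*1/2 + 26*(1/70)) = -27 - (-35/2 + 13/35) = -27 - 1*(-1199/70) = -27 + 1199/70 = -691/70 ≈ -9.8714)
y*j(-5) + W = 0*(48 + 16*(-5)) - 691/70 = 0*(48 - 80) - 691/70 = 0*(-32) - 691/70 = 0 - 691/70 = -691/70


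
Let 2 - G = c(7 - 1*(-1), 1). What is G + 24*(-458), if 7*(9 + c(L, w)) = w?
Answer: -76868/7 ≈ -10981.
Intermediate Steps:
c(L, w) = -9 + w/7
G = 76/7 (G = 2 - (-9 + (⅐)*1) = 2 - (-9 + ⅐) = 2 - 1*(-62/7) = 2 + 62/7 = 76/7 ≈ 10.857)
G + 24*(-458) = 76/7 + 24*(-458) = 76/7 - 10992 = -76868/7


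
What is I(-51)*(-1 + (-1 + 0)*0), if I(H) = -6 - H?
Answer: -45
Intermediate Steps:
I(-51)*(-1 + (-1 + 0)*0) = (-6 - 1*(-51))*(-1 + (-1 + 0)*0) = (-6 + 51)*(-1 - 1*0) = 45*(-1 + 0) = 45*(-1) = -45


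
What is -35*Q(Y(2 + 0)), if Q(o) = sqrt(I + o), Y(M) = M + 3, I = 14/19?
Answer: -35*sqrt(2071)/19 ≈ -83.831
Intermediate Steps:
I = 14/19 (I = 14*(1/19) = 14/19 ≈ 0.73684)
Y(M) = 3 + M
Q(o) = sqrt(14/19 + o)
-35*Q(Y(2 + 0)) = -35*sqrt(266 + 361*(3 + (2 + 0)))/19 = -35*sqrt(266 + 361*(3 + 2))/19 = -35*sqrt(266 + 361*5)/19 = -35*sqrt(266 + 1805)/19 = -35*sqrt(2071)/19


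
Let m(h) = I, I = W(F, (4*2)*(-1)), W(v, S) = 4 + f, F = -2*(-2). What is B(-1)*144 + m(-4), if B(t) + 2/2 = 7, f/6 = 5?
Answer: 898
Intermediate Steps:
f = 30 (f = 6*5 = 30)
B(t) = 6 (B(t) = -1 + 7 = 6)
F = 4
W(v, S) = 34 (W(v, S) = 4 + 30 = 34)
I = 34
m(h) = 34
B(-1)*144 + m(-4) = 6*144 + 34 = 864 + 34 = 898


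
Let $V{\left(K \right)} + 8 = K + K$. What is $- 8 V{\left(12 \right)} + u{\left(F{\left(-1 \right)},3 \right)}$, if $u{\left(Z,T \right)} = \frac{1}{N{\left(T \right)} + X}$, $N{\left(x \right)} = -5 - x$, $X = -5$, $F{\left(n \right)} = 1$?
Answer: $- \frac{1665}{13} \approx -128.08$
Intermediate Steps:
$V{\left(K \right)} = -8 + 2 K$ ($V{\left(K \right)} = -8 + \left(K + K\right) = -8 + 2 K$)
$u{\left(Z,T \right)} = \frac{1}{-10 - T}$ ($u{\left(Z,T \right)} = \frac{1}{\left(-5 - T\right) - 5} = \frac{1}{-10 - T}$)
$- 8 V{\left(12 \right)} + u{\left(F{\left(-1 \right)},3 \right)} = - 8 \left(-8 + 2 \cdot 12\right) - \frac{1}{10 + 3} = - 8 \left(-8 + 24\right) - \frac{1}{13} = \left(-8\right) 16 - \frac{1}{13} = -128 - \frac{1}{13} = - \frac{1665}{13}$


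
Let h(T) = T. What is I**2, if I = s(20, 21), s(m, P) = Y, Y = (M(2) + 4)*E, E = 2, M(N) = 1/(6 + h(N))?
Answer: 1089/16 ≈ 68.063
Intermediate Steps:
M(N) = 1/(6 + N)
Y = 33/4 (Y = (1/(6 + 2) + 4)*2 = (1/8 + 4)*2 = (33/8)*2 = 33/4 ≈ 8.2500)
s(m, P) = 33/4
I = 33/4 ≈ 8.2500
I**2 = (33/4)**2 = 1089/16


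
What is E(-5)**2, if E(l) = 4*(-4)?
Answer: 256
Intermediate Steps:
E(l) = -16
E(-5)**2 = (-16)**2 = 256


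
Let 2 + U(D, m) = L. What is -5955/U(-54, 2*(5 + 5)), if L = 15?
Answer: -5955/13 ≈ -458.08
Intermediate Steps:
U(D, m) = 13 (U(D, m) = -2 + 15 = 13)
-5955/U(-54, 2*(5 + 5)) = -5955/13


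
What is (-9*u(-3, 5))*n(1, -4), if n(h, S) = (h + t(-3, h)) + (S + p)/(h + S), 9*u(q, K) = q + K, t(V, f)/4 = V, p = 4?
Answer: 22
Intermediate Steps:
t(V, f) = 4*V
u(q, K) = K/9 + q/9 (u(q, K) = (q + K)/9 = (K + q)/9 = K/9 + q/9)
n(h, S) = -12 + h + (4 + S)/(S + h) (n(h, S) = (h + 4*(-3)) + (S + 4)/(h + S) = (h - 12) + (4 + S)/(S + h) = (-12 + h) + (4 + S)/(S + h) = -12 + h + (4 + S)/(S + h))
(-9*u(-3, 5))*n(1, -4) = (-9*((1/9)*5 + (1/9)*(-3)))*((4 + 1**2 - 12*1 - 11*(-4) - 4*1)/(-4 + 1)) = (-9*(5/9 - 1/3))*((4 + 1 - 12 + 44 - 4)/(-3)) = (-9*2/9)*(-1/3*33) = -2*(-11) = 22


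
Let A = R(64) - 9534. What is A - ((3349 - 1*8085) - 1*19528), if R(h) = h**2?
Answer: 18826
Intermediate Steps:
A = -5438 (A = 64**2 - 9534 = 4096 - 9534 = -5438)
A - ((3349 - 1*8085) - 1*19528) = -5438 - ((3349 - 1*8085) - 1*19528) = -5438 - ((3349 - 8085) - 19528) = -5438 - (-4736 - 19528) = -5438 - 1*(-24264) = -5438 + 24264 = 18826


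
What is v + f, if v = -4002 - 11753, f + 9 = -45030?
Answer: -60794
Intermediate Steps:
f = -45039 (f = -9 - 45030 = -45039)
v = -15755
v + f = -15755 - 45039 = -60794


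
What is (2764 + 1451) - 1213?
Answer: 3002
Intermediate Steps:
(2764 + 1451) - 1213 = 4215 - 1213 = 3002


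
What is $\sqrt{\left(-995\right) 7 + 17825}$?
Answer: $2 \sqrt{2715} \approx 104.21$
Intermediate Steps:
$\sqrt{\left(-995\right) 7 + 17825} = \sqrt{-6965 + 17825} = \sqrt{10860} = 2 \sqrt{2715}$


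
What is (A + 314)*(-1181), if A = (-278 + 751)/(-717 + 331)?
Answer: -142583311/386 ≈ -3.6939e+5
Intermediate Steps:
A = -473/386 (A = 473/(-386) = 473*(-1/386) = -473/386 ≈ -1.2254)
(A + 314)*(-1181) = (-473/386 + 314)*(-1181) = (120731/386)*(-1181) = -142583311/386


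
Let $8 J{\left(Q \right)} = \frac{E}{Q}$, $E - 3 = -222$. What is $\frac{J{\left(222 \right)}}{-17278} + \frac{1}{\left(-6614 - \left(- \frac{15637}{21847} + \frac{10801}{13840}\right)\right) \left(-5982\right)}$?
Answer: $\frac{438198524783738081}{61182599493310486096992} \approx 7.1621 \cdot 10^{-6}$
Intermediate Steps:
$E = -219$ ($E = 3 - 222 = -219$)
$J{\left(Q \right)} = - \frac{219}{8 Q}$ ($J{\left(Q \right)} = \frac{\left(-219\right) \frac{1}{Q}}{8} = - \frac{219}{8 Q}$)
$\frac{J{\left(222 \right)}}{-17278} + \frac{1}{\left(-6614 - \left(- \frac{15637}{21847} + \frac{10801}{13840}\right)\right) \left(-5982\right)} = \frac{\left(- \frac{219}{8}\right) \frac{1}{222}}{-17278} + \frac{1}{\left(-6614 - \left(- \frac{15637}{21847} + \frac{10801}{13840}\right)\right) \left(-5982\right)} = \left(- \frac{219}{8}\right) \frac{1}{222} \left(- \frac{1}{17278}\right) + \frac{1}{-6614 - \frac{19553367}{302362480}} \left(- \frac{1}{5982}\right) = \left(- \frac{73}{592}\right) \left(- \frac{1}{17278}\right) + \frac{1}{-6614 + \left(\frac{15637}{21847} - \frac{10801}{13840}\right)} \left(- \frac{1}{5982}\right) = \frac{73}{10228576} + \frac{1}{-6614 - \frac{19553367}{302362480}} \left(- \frac{1}{5982}\right) = \frac{73}{10228576} + \frac{1}{- \frac{1999844996087}{302362480}} \left(- \frac{1}{5982}\right) = \frac{73}{10228576} - - \frac{151181240}{5981536383296217} = \frac{73}{10228576} + \frac{151181240}{5981536383296217} = \frac{438198524783738081}{61182599493310486096992}$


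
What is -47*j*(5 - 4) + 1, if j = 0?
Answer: 1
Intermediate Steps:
-47*j*(5 - 4) + 1 = -0*(5 - 4) + 1 = -0 + 1 = -47*0 + 1 = 0 + 1 = 1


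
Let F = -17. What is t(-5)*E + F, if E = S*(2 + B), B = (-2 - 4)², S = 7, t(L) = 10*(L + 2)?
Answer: -7997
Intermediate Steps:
t(L) = 20 + 10*L (t(L) = 10*(2 + L) = 20 + 10*L)
B = 36 (B = (-6)² = 36)
E = 266 (E = 7*(2 + 36) = 7*38 = 266)
t(-5)*E + F = (20 + 10*(-5))*266 - 17 = (20 - 50)*266 - 17 = -30*266 - 17 = -7980 - 17 = -7997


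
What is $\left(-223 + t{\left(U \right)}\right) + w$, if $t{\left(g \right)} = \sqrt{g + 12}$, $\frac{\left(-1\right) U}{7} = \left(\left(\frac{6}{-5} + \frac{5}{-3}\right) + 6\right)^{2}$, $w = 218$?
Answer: $-5 + \frac{i \sqrt{12763}}{15} \approx -5.0 + 7.5316 i$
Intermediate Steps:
$U = - \frac{15463}{225}$ ($U = - 7 \left(\left(\frac{6}{-5} + \frac{5}{-3}\right) + 6\right)^{2} = - 7 \left(\left(6 \left(- \frac{1}{5}\right) + 5 \left(- \frac{1}{3}\right)\right) + 6\right)^{2} = - 7 \left(\left(- \frac{6}{5} - \frac{5}{3}\right) + 6\right)^{2} = - 7 \left(- \frac{43}{15} + 6\right)^{2} = - 7 \left(\frac{47}{15}\right)^{2} = \left(-7\right) \frac{2209}{225} = - \frac{15463}{225} \approx -68.724$)
$t{\left(g \right)} = \sqrt{12 + g}$
$\left(-223 + t{\left(U \right)}\right) + w = \left(-223 + \sqrt{12 - \frac{15463}{225}}\right) + 218 = \left(-223 + \sqrt{- \frac{12763}{225}}\right) + 218 = \left(-223 + \frac{i \sqrt{12763}}{15}\right) + 218 = -5 + \frac{i \sqrt{12763}}{15}$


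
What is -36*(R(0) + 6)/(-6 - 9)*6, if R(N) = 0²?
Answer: 432/5 ≈ 86.400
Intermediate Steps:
R(N) = 0
-36*(R(0) + 6)/(-6 - 9)*6 = -36*(0 + 6)/(-6 - 9)*6 = -216/(-15)*6 = -216*(-1)/15*6 = -36*(-⅖)*6 = (72/5)*6 = 432/5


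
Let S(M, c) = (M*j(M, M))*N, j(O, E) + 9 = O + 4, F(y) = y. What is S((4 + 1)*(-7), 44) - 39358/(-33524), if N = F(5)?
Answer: 117353679/16762 ≈ 7001.2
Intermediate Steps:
N = 5
j(O, E) = -5 + O (j(O, E) = -9 + (O + 4) = -9 + (4 + O) = -5 + O)
S(M, c) = 5*M*(-5 + M) (S(M, c) = (M*(-5 + M))*5 = 5*M*(-5 + M))
S((4 + 1)*(-7), 44) - 39358/(-33524) = 5*((4 + 1)*(-7))*(-5 + (4 + 1)*(-7)) - 39358/(-33524) = 5*(5*(-7))*(-5 + 5*(-7)) - 39358*(-1)/33524 = 5*(-35)*(-5 - 35) - 1*(-19679/16762) = 5*(-35)*(-40) + 19679/16762 = 7000 + 19679/16762 = 117353679/16762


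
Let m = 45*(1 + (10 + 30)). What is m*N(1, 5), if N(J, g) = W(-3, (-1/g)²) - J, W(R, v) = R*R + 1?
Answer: 16605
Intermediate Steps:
m = 1845 (m = 45*(1 + 40) = 45*41 = 1845)
W(R, v) = 1 + R² (W(R, v) = R² + 1 = 1 + R²)
N(J, g) = 10 - J (N(J, g) = (1 + (-3)²) - J = (1 + 9) - J = 10 - J)
m*N(1, 5) = 1845*(10 - 1*1) = 1845*(10 - 1) = 1845*9 = 16605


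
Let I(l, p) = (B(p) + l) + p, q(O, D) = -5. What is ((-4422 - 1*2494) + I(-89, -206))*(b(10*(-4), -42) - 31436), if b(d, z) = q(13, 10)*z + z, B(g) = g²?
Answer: -1101415300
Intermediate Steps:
b(d, z) = -4*z (b(d, z) = -5*z + z = -4*z)
I(l, p) = l + p + p² (I(l, p) = (p² + l) + p = (l + p²) + p = l + p + p²)
((-4422 - 1*2494) + I(-89, -206))*(b(10*(-4), -42) - 31436) = ((-4422 - 1*2494) + (-89 - 206 + (-206)²))*(-4*(-42) - 31436) = ((-4422 - 2494) + (-89 - 206 + 42436))*(168 - 31436) = (-6916 + 42141)*(-31268) = 35225*(-31268) = -1101415300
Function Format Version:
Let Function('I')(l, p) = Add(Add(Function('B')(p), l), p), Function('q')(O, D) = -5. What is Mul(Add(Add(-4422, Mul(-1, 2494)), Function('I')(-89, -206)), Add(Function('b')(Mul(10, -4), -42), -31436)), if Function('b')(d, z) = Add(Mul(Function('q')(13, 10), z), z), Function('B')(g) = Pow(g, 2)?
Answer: -1101415300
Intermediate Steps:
Function('b')(d, z) = Mul(-4, z) (Function('b')(d, z) = Add(Mul(-5, z), z) = Mul(-4, z))
Function('I')(l, p) = Add(l, p, Pow(p, 2)) (Function('I')(l, p) = Add(Add(Pow(p, 2), l), p) = Add(Add(l, Pow(p, 2)), p) = Add(l, p, Pow(p, 2)))
Mul(Add(Add(-4422, Mul(-1, 2494)), Function('I')(-89, -206)), Add(Function('b')(Mul(10, -4), -42), -31436)) = Mul(Add(Add(-4422, Mul(-1, 2494)), Add(-89, -206, Pow(-206, 2))), Add(Mul(-4, -42), -31436)) = Mul(Add(Add(-4422, -2494), Add(-89, -206, 42436)), Add(168, -31436)) = Mul(Add(-6916, 42141), -31268) = Mul(35225, -31268) = -1101415300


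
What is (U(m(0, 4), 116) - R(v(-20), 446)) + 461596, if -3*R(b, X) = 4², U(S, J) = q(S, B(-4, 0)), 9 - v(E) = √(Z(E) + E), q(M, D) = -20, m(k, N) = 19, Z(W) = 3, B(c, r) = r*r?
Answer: 1384744/3 ≈ 4.6158e+5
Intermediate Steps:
B(c, r) = r²
v(E) = 9 - √(3 + E)
U(S, J) = -20
R(b, X) = -16/3 (R(b, X) = -⅓*4² = -⅓*16 = -16/3)
(U(m(0, 4), 116) - R(v(-20), 446)) + 461596 = (-20 - 1*(-16/3)) + 461596 = (-20 + 16/3) + 461596 = -44/3 + 461596 = 1384744/3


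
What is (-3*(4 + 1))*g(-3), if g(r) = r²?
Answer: -135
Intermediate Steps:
(-3*(4 + 1))*g(-3) = -3*(4 + 1)*(-3)² = -3*5*9 = -15*9 = -135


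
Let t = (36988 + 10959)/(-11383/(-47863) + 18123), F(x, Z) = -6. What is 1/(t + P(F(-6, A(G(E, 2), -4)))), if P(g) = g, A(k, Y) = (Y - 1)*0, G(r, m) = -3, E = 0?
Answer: -867432532/2909707931 ≈ -0.29812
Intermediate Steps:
A(k, Y) = 0 (A(k, Y) = (-1 + Y)*0 = 0)
t = 2294887261/867432532 (t = 47947/(-11383*(-1/47863) + 18123) = 47947/(11383/47863 + 18123) = 47947/(867432532/47863) = 47947*(47863/867432532) = 2294887261/867432532 ≈ 2.6456)
1/(t + P(F(-6, A(G(E, 2), -4)))) = 1/(2294887261/867432532 - 6) = 1/(-2909707931/867432532) = -867432532/2909707931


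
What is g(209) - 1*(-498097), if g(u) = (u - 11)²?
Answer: 537301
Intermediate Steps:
g(u) = (-11 + u)²
g(209) - 1*(-498097) = (-11 + 209)² - 1*(-498097) = 198² + 498097 = 39204 + 498097 = 537301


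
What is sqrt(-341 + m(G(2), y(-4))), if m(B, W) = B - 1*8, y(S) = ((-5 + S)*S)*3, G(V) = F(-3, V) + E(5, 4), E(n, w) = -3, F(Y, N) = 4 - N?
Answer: 5*I*sqrt(14) ≈ 18.708*I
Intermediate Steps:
G(V) = 1 - V (G(V) = (4 - V) - 3 = 1 - V)
y(S) = 3*S*(-5 + S) (y(S) = (S*(-5 + S))*3 = 3*S*(-5 + S))
m(B, W) = -8 + B (m(B, W) = B - 8 = -8 + B)
sqrt(-341 + m(G(2), y(-4))) = sqrt(-341 + (-8 + (1 - 1*2))) = sqrt(-341 + (-8 + (1 - 2))) = sqrt(-341 + (-8 - 1)) = sqrt(-341 - 9) = sqrt(-350) = 5*I*sqrt(14)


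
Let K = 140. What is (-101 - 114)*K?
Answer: -30100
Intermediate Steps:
(-101 - 114)*K = (-101 - 114)*140 = -215*140 = -30100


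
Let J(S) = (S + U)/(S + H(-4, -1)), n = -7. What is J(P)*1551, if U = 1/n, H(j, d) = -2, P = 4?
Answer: 41877/14 ≈ 2991.2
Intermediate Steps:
U = -⅐ (U = 1/(-7) = -⅐ ≈ -0.14286)
J(S) = (-⅐ + S)/(-2 + S) (J(S) = (S - ⅐)/(S - 2) = (-⅐ + S)/(-2 + S))
J(P)*1551 = ((-⅐ + 4)/(-2 + 4))*1551 = ((27/7)/2)*1551 = ((½)*(27/7))*1551 = (27/14)*1551 = 41877/14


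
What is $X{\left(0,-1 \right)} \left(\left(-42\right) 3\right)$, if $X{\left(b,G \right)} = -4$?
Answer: $504$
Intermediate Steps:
$X{\left(0,-1 \right)} \left(\left(-42\right) 3\right) = - 4 \left(\left(-42\right) 3\right) = \left(-4\right) \left(-126\right) = 504$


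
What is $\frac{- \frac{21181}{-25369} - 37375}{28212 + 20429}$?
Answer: $- \frac{948145194}{1233973529} \approx -0.76837$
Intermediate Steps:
$\frac{- \frac{21181}{-25369} - 37375}{28212 + 20429} = \frac{\left(-21181\right) \left(- \frac{1}{25369}\right) - 37375}{48641} = \left(\frac{21181}{25369} - 37375\right) \frac{1}{48641} = \left(- \frac{948145194}{25369}\right) \frac{1}{48641} = - \frac{948145194}{1233973529}$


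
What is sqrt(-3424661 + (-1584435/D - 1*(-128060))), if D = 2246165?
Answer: 8*I*sqrt(10395127195935990)/449233 ≈ 1815.7*I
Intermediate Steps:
sqrt(-3424661 + (-1584435/D - 1*(-128060))) = sqrt(-3424661 + (-1584435/2246165 - 1*(-128060))) = sqrt(-3424661 + (-1584435*1/2246165 + 128060)) = sqrt(-3424661 + (-316887/449233 + 128060)) = sqrt(-3424661 + 57528461093/449233) = sqrt(-1480942273920/449233) = 8*I*sqrt(10395127195935990)/449233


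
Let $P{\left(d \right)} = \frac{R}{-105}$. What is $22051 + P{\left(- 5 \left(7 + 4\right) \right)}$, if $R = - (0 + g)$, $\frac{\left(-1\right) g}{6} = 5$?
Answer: $\frac{154355}{7} \approx 22051.0$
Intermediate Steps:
$g = -30$ ($g = \left(-6\right) 5 = -30$)
$R = 30$ ($R = - (0 - 30) = \left(-1\right) \left(-30\right) = 30$)
$P{\left(d \right)} = - \frac{2}{7}$ ($P{\left(d \right)} = \frac{30}{-105} = 30 \left(- \frac{1}{105}\right) = - \frac{2}{7}$)
$22051 + P{\left(- 5 \left(7 + 4\right) \right)} = 22051 - \frac{2}{7} = \frac{154355}{7}$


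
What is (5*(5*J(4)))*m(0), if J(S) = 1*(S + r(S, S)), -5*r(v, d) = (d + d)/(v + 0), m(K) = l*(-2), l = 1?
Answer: -180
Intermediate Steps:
m(K) = -2 (m(K) = 1*(-2) = -2)
r(v, d) = -2*d/(5*v) (r(v, d) = -(d + d)/(5*(v + 0)) = -2*d/(5*v))
J(S) = -⅖ + S (J(S) = 1*(S - 2*S/(5*S)) = 1*(S - ⅖) = 1*(-⅖ + S) = -⅖ + S)
(5*(5*J(4)))*m(0) = (5*(5*(-⅖ + 4)))*(-2) = (5*(5*(18/5)))*(-2) = (5*18)*(-2) = 90*(-2) = -180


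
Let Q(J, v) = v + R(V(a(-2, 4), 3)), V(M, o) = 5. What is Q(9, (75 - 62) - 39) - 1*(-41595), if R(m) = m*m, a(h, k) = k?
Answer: 41594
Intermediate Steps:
R(m) = m²
Q(J, v) = 25 + v (Q(J, v) = v + 5² = v + 25 = 25 + v)
Q(9, (75 - 62) - 39) - 1*(-41595) = (25 + ((75 - 62) - 39)) - 1*(-41595) = (25 + (13 - 39)) + 41595 = (25 - 26) + 41595 = -1 + 41595 = 41594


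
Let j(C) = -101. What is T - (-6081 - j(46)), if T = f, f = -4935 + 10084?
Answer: 11129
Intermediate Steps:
f = 5149
T = 5149
T - (-6081 - j(46)) = 5149 - (-6081 - 1*(-101)) = 5149 - (-6081 + 101) = 5149 - 1*(-5980) = 5149 + 5980 = 11129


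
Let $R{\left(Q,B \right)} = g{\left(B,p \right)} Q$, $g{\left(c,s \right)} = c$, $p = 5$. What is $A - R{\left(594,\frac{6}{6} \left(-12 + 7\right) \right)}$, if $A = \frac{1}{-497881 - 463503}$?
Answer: $\frac{2855310479}{961384} \approx 2970.0$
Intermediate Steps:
$R{\left(Q,B \right)} = B Q$
$A = - \frac{1}{961384}$ ($A = \frac{1}{-961384} = - \frac{1}{961384} \approx -1.0402 \cdot 10^{-6}$)
$A - R{\left(594,\frac{6}{6} \left(-12 + 7\right) \right)} = - \frac{1}{961384} - \frac{6}{6} \left(-12 + 7\right) 594 = - \frac{1}{961384} - 6 \cdot \frac{1}{6} \left(-5\right) 594 = - \frac{1}{961384} - 1 \left(-5\right) 594 = - \frac{1}{961384} - \left(-5\right) 594 = - \frac{1}{961384} - -2970 = - \frac{1}{961384} + 2970 = \frac{2855310479}{961384}$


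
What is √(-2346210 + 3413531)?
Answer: √1067321 ≈ 1033.1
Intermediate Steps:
√(-2346210 + 3413531) = √1067321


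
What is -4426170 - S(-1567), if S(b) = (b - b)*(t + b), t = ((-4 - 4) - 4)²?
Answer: -4426170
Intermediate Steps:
t = 144 (t = (-8 - 4)² = (-12)² = 144)
S(b) = 0 (S(b) = (b - b)*(144 + b) = 0*(144 + b) = 0)
-4426170 - S(-1567) = -4426170 - 1*0 = -4426170 + 0 = -4426170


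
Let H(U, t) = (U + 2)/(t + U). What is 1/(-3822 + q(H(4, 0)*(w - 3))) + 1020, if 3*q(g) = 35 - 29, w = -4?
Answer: 3896399/3820 ≈ 1020.0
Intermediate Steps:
H(U, t) = (2 + U)/(U + t)
q(g) = 2 (q(g) = (35 - 29)/3 = (⅓)*6 = 2)
1/(-3822 + q(H(4, 0)*(w - 3))) + 1020 = 1/(-3822 + 2) + 1020 = 1/(-3820) + 1020 = -1/3820 + 1020 = 3896399/3820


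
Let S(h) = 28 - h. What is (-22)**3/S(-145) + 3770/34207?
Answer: -363583926/5917811 ≈ -61.439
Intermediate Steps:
(-22)**3/S(-145) + 3770/34207 = (-22)**3/(28 - 1*(-145)) + 3770/34207 = -10648/(28 + 145) + 3770*(1/34207) = -10648/173 + 3770/34207 = -363583926/5917811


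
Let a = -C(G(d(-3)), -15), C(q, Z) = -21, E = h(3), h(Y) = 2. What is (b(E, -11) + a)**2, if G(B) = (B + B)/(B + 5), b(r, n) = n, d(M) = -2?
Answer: 100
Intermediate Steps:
E = 2
G(B) = 2*B/(5 + B) (G(B) = (2*B)/(5 + B) = 2*B/(5 + B))
a = 21 (a = -1*(-21) = 21)
(b(E, -11) + a)**2 = (-11 + 21)**2 = 10**2 = 100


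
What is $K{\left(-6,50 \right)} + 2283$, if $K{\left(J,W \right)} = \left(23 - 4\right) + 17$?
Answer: $2319$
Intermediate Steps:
$K{\left(J,W \right)} = 36$ ($K{\left(J,W \right)} = 19 + 17 = 36$)
$K{\left(-6,50 \right)} + 2283 = 36 + 2283 = 2319$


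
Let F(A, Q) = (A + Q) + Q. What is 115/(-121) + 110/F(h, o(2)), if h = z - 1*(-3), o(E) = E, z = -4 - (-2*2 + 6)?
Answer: 13195/121 ≈ 109.05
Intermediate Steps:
z = -6 (z = -4 - (-4 + 6) = -4 - 1*2 = -4 - 2 = -6)
h = -3 (h = -6 - 1*(-3) = -6 + 3 = -3)
F(A, Q) = A + 2*Q
115/(-121) + 110/F(h, o(2)) = 115/(-121) + 110/(-3 + 2*2) = 115*(-1/121) + 110/(-3 + 4) = -115/121 + 110/1 = -115/121 + 110*1 = -115/121 + 110 = 13195/121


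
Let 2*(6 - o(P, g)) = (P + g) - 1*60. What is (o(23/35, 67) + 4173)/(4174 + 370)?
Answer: 146131/159040 ≈ 0.91883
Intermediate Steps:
o(P, g) = 36 - P/2 - g/2 (o(P, g) = 6 - ((P + g) - 1*60)/2 = 6 - ((P + g) - 60)/2 = 6 - (-60 + P + g)/2 = 6 + (30 - P/2 - g/2) = 36 - P/2 - g/2)
(o(23/35, 67) + 4173)/(4174 + 370) = ((36 - 23/(2*35) - ½*67) + 4173)/(4174 + 370) = ((36 - 23/(2*35) - 67/2) + 4173)/4544 = ((36 - ½*23/35 - 67/2) + 4173)*(1/4544) = ((36 - 23/70 - 67/2) + 4173)*(1/4544) = (76/35 + 4173)*(1/4544) = (146131/35)*(1/4544) = 146131/159040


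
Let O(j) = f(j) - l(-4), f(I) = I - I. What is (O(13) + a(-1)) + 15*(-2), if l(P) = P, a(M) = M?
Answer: -27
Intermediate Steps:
f(I) = 0
O(j) = 4 (O(j) = 0 - 1*(-4) = 0 + 4 = 4)
(O(13) + a(-1)) + 15*(-2) = (4 - 1) + 15*(-2) = 3 - 30 = -27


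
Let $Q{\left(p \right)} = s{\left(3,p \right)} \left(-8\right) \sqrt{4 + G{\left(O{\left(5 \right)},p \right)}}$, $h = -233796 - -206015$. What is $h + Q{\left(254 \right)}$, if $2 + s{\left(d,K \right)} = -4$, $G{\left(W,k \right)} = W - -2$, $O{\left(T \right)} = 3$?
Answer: $-27637$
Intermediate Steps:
$G{\left(W,k \right)} = 2 + W$ ($G{\left(W,k \right)} = W + 2 = 2 + W$)
$s{\left(d,K \right)} = -6$ ($s{\left(d,K \right)} = -2 - 4 = -6$)
$h = -27781$ ($h = -233796 + 206015 = -27781$)
$Q{\left(p \right)} = 144$ ($Q{\left(p \right)} = \left(-6\right) \left(-8\right) \sqrt{4 + \left(2 + 3\right)} = 48 \sqrt{4 + 5} = 48 \sqrt{9} = 48 \cdot 3 = 144$)
$h + Q{\left(254 \right)} = -27781 + 144 = -27637$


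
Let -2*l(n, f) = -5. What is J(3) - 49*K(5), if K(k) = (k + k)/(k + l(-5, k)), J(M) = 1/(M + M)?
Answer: -391/6 ≈ -65.167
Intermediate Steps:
l(n, f) = 5/2 (l(n, f) = -1/2*(-5) = 5/2)
J(M) = 1/(2*M)
K(k) = 2*k/(5/2 + k) (K(k) = (k + k)/(k + 5/2) = (2*k)/(5/2 + k) = 2*k/(5/2 + k))
J(3) - 49*K(5) = (1/2)/3 - 196*5/(5 + 2*5) = (1/2)*(1/3) - 196*5/(5 + 10) = 1/6 - 196*5/15 = 1/6 - 49*4/3 = 1/6 - 196/3 = -391/6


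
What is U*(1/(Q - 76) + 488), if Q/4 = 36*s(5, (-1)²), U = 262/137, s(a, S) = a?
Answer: 41169763/44114 ≈ 933.26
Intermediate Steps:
U = 262/137 (U = 262*(1/137) = 262/137 ≈ 1.9124)
Q = 720 (Q = 4*(36*5) = 4*180 = 720)
U*(1/(Q - 76) + 488) = 262*(1/(720 - 76) + 488)/137 = 262*(1/644 + 488)/137 = (262/137)*(314273/644) = 41169763/44114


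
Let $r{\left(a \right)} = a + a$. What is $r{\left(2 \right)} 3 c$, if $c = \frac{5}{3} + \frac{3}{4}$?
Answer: $29$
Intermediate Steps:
$r{\left(a \right)} = 2 a$
$c = \frac{29}{12}$ ($c = 5 \cdot \frac{1}{3} + 3 \cdot \frac{1}{4} = \frac{5}{3} + \frac{3}{4} = \frac{29}{12} \approx 2.4167$)
$r{\left(2 \right)} 3 c = 2 \cdot 2 \cdot 3 \cdot \frac{29}{12} = 4 \cdot 3 \cdot \frac{29}{12} = 12 \cdot \frac{29}{12} = 29$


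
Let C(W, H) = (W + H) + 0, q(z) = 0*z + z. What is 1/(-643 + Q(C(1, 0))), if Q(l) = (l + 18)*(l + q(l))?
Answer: -1/605 ≈ -0.0016529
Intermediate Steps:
q(z) = z (q(z) = 0 + z = z)
C(W, H) = H + W (C(W, H) = (H + W) + 0 = H + W)
Q(l) = 2*l*(18 + l) (Q(l) = (l + 18)*(l + l) = (18 + l)*(2*l) = 2*l*(18 + l))
1/(-643 + Q(C(1, 0))) = 1/(-643 + 2*(0 + 1)*(18 + (0 + 1))) = 1/(-643 + 2*1*(18 + 1)) = 1/(-643 + 2*1*19) = 1/(-643 + 38) = 1/(-605) = -1/605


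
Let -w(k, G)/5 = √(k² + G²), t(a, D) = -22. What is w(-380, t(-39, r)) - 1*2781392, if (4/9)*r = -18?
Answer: -2781392 - 10*√36221 ≈ -2.7833e+6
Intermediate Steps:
r = -81/2 (r = (9/4)*(-18) = -81/2 ≈ -40.500)
w(k, G) = -5*√(G² + k²) (w(k, G) = -5*√(k² + G²) = -5*√(G² + k²))
w(-380, t(-39, r)) - 1*2781392 = -5*√((-22)² + (-380)²) - 1*2781392 = -5*√(484 + 144400) - 2781392 = -10*√36221 - 2781392 = -2781392 - 10*√36221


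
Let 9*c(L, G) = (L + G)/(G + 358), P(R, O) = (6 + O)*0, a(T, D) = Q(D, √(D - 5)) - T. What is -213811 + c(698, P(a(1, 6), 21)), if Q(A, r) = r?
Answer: -344449172/1611 ≈ -2.1381e+5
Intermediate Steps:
a(T, D) = √(-5 + D) - T (a(T, D) = √(D - 5) - T = √(-5 + D) - T)
P(R, O) = 0
c(L, G) = (G + L)/(9*(358 + G)) (c(L, G) = ((L + G)/(G + 358))/9 = ((G + L)/(358 + G))/9 = (G + L)/(9*(358 + G)))
-213811 + c(698, P(a(1, 6), 21)) = -213811 + (0 + 698)/(9*(358 + 0)) = -213811 + (⅑)*698/358 = -213811 + (⅑)*(1/358)*698 = -213811 + 349/1611 = -344449172/1611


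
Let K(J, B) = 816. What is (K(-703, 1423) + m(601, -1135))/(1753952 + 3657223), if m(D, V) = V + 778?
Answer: 153/1803725 ≈ 8.4825e-5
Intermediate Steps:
m(D, V) = 778 + V
(K(-703, 1423) + m(601, -1135))/(1753952 + 3657223) = (816 + (778 - 1135))/(1753952 + 3657223) = (816 - 357)/5411175 = 459*(1/5411175) = 153/1803725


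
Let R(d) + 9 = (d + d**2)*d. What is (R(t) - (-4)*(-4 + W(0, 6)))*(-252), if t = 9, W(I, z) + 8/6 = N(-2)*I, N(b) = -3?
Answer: -196476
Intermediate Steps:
W(I, z) = -4/3 - 3*I
R(d) = -9 + d*(d + d**2) (R(d) = -9 + (d + d**2)*d = -9 + d*(d + d**2))
(R(t) - (-4)*(-4 + W(0, 6)))*(-252) = ((-9 + 9**2 + 9**3) - (-4)*(-4 + (-4/3 - 3*0)))*(-252) = ((-9 + 81 + 729) - (-4)*(-4 + (-4/3 + 0)))*(-252) = (801 - (-4)*(-4 - 4/3))*(-252) = (801 - (-4)*(-16)/3)*(-252) = (801 - 1*64/3)*(-252) = (801 - 64/3)*(-252) = (2339/3)*(-252) = -196476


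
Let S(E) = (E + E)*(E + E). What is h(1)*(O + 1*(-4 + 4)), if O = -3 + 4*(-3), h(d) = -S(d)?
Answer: 60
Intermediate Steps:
S(E) = 4*E² (S(E) = (2*E)*(2*E) = 4*E²)
h(d) = -4*d²
O = -15 (O = -3 - 12 = -15)
h(1)*(O + 1*(-4 + 4)) = (-4*1²)*(-15 + 1*(-4 + 4)) = (-4*1)*(-15 + 1*0) = -4*(-15 + 0) = -4*(-15) = 60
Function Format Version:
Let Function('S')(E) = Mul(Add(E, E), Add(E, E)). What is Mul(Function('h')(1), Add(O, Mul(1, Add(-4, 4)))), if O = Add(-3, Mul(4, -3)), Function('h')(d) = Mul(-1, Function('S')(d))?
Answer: 60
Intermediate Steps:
Function('S')(E) = Mul(4, Pow(E, 2)) (Function('S')(E) = Mul(Mul(2, E), Mul(2, E)) = Mul(4, Pow(E, 2)))
Function('h')(d) = Mul(-4, Pow(d, 2)) (Function('h')(d) = Mul(-1, Mul(4, Pow(d, 2))) = Mul(-4, Pow(d, 2)))
O = -15 (O = Add(-3, -12) = -15)
Mul(Function('h')(1), Add(O, Mul(1, Add(-4, 4)))) = Mul(Mul(-4, Pow(1, 2)), Add(-15, Mul(1, Add(-4, 4)))) = Mul(Mul(-4, 1), Add(-15, Mul(1, 0))) = Mul(-4, Add(-15, 0)) = Mul(-4, -15) = 60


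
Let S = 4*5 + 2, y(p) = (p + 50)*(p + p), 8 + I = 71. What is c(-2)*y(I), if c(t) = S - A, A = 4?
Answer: 256284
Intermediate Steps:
I = 63 (I = -8 + 71 = 63)
y(p) = 2*p*(50 + p) (y(p) = (50 + p)*(2*p) = 2*p*(50 + p))
S = 22 (S = 20 + 2 = 22)
c(t) = 18 (c(t) = 22 - 1*4 = 22 - 4 = 18)
c(-2)*y(I) = 18*(2*63*(50 + 63)) = 18*(2*63*113) = 18*14238 = 256284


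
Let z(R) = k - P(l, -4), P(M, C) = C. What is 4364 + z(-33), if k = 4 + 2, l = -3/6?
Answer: 4374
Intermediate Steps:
l = -½ (l = -3*⅙ = -½ ≈ -0.50000)
k = 6
z(R) = 10 (z(R) = 6 - 1*(-4) = 6 + 4 = 10)
4364 + z(-33) = 4364 + 10 = 4374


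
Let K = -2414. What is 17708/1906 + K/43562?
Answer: 191698703/20757293 ≈ 9.2352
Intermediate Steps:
17708/1906 + K/43562 = 17708/1906 - 2414/43562 = 17708*(1/1906) - 2414*1/43562 = 8854/953 - 1207/21781 = 191698703/20757293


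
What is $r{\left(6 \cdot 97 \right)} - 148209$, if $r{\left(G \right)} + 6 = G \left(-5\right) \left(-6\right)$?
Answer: $-130755$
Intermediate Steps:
$r{\left(G \right)} = -6 + 30 G$ ($r{\left(G \right)} = -6 + G \left(-5\right) \left(-6\right) = -6 + - 5 G \left(-6\right) = -6 + 30 G$)
$r{\left(6 \cdot 97 \right)} - 148209 = \left(-6 + 30 \cdot 6 \cdot 97\right) - 148209 = \left(-6 + 30 \cdot 582\right) - 148209 = \left(-6 + 17460\right) - 148209 = 17454 - 148209 = -130755$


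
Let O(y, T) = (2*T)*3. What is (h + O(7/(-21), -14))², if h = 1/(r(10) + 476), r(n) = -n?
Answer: 1532174449/217156 ≈ 7055.6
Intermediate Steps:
O(y, T) = 6*T
h = 1/466 (h = 1/(-1*10 + 476) = 1/(-10 + 476) = 1/466 ≈ 0.0021459)
(h + O(7/(-21), -14))² = (1/466 + 6*(-14))² = (1/466 - 84)² = (-39143/466)² = 1532174449/217156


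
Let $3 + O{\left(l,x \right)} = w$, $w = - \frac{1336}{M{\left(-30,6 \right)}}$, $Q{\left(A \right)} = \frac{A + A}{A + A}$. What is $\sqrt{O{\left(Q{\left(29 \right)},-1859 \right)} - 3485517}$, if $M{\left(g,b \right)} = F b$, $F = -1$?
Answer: $\frac{2 i \sqrt{7841919}}{3} \approx 1866.9 i$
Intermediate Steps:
$M{\left(g,b \right)} = - b$
$Q{\left(A \right)} = 1$ ($Q{\left(A \right)} = \frac{2 A}{2 A} = 2 A \frac{1}{2 A} = 1$)
$w = \frac{668}{3}$ ($w = - \frac{1336}{\left(-1\right) 6} = - \frac{1336}{-6} = \left(-1336\right) \left(- \frac{1}{6}\right) = \frac{668}{3} \approx 222.67$)
$O{\left(l,x \right)} = \frac{659}{3}$ ($O{\left(l,x \right)} = -3 + \frac{668}{3} = \frac{659}{3}$)
$\sqrt{O{\left(Q{\left(29 \right)},-1859 \right)} - 3485517} = \sqrt{\frac{659}{3} - 3485517} = \sqrt{- \frac{10455892}{3}} = \frac{2 i \sqrt{7841919}}{3}$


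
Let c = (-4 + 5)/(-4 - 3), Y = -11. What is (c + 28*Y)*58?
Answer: -125106/7 ≈ -17872.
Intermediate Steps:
c = -1/7 (c = 1/(-7) = 1*(-1/7) = -1/7 ≈ -0.14286)
(c + 28*Y)*58 = (-1/7 + 28*(-11))*58 = (-1/7 - 308)*58 = -2157/7*58 = -125106/7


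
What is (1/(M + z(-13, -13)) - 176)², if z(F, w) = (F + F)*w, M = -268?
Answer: 151757761/4900 ≈ 30971.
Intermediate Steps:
z(F, w) = 2*F*w (z(F, w) = (2*F)*w = 2*F*w)
(1/(M + z(-13, -13)) - 176)² = (1/(-268 + 2*(-13)*(-13)) - 176)² = (1/(-268 + 338) - 176)² = (1/70 - 176)² = (-12319/70)² = 151757761/4900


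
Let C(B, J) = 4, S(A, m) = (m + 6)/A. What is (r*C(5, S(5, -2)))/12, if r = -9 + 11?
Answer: 2/3 ≈ 0.66667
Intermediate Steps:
S(A, m) = (6 + m)/A
r = 2
(r*C(5, S(5, -2)))/12 = (2*4)/12 = 8*(1/12) = 2/3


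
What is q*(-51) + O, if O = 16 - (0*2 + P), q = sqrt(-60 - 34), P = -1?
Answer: 17 - 51*I*sqrt(94) ≈ 17.0 - 494.46*I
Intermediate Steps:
q = I*sqrt(94) (q = sqrt(-94) = I*sqrt(94) ≈ 9.6954*I)
O = 17 (O = 16 - (0*2 - 1) = 16 - (0 - 1) = 16 - 1*(-1) = 16 + 1 = 17)
q*(-51) + O = (I*sqrt(94))*(-51) + 17 = -51*I*sqrt(94) + 17 = 17 - 51*I*sqrt(94)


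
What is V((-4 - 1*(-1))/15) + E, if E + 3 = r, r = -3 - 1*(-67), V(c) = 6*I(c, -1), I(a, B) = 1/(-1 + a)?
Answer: 56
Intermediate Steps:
V(c) = 6/(-1 + c)
r = 64 (r = -3 + 67 = 64)
E = 61 (E = -3 + 64 = 61)
V((-4 - 1*(-1))/15) + E = 6/(-1 + (-4 - 1*(-1))/15) + 61 = 6/(-1 + (-4 + 1)*(1/15)) + 61 = 6/(-1 - 3*1/15) + 61 = 6/(-1 - 1/5) + 61 = 6/(-6/5) + 61 = 6*(-5/6) + 61 = -5 + 61 = 56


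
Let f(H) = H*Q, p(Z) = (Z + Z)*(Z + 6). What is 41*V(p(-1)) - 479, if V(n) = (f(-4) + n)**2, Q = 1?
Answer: 7557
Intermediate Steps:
p(Z) = 2*Z*(6 + Z) (p(Z) = (2*Z)*(6 + Z) = 2*Z*(6 + Z))
f(H) = H (f(H) = H*1 = H)
V(n) = (-4 + n)**2
41*V(p(-1)) - 479 = 41*(-4 + 2*(-1)*(6 - 1))**2 - 479 = 41*(-4 + 2*(-1)*5)**2 - 479 = 41*(-4 - 10)**2 - 479 = 41*(-14)**2 - 479 = 41*196 - 479 = 8036 - 479 = 7557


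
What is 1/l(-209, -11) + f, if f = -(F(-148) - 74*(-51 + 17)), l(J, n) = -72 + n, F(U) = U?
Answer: -196545/83 ≈ -2368.0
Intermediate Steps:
f = -2368 (f = -(-148 - 74*(-51 + 17)) = -(-148 - 74*(-34)) = -(-148 + 2516) = -1*2368 = -2368)
1/l(-209, -11) + f = 1/(-72 - 11) - 2368 = 1/(-83) - 2368 = -1/83 - 2368 = -196545/83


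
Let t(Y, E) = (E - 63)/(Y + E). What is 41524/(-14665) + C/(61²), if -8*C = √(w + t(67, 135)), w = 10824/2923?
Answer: -5932/2095 - √88452648699/4394099132 ≈ -2.8316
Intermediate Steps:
t(Y, E) = (-63 + E)/(E + Y)
w = 10824/2923 (w = 10824*(1/2923) = 10824/2923 ≈ 3.7030)
C = -√88452648699/1180892 (C = -√(10824/2923 + (-63 + 135)/(135 + 67))/8 = -√(10824/2923 + 72/202)/8 = -√(10824/2923 + (1/202)*72)/8 = -√(10824/2923 + 36/101)/8 = -√88452648699/1180892 ≈ -0.25185)
41524/(-14665) + C/(61²) = 41524/(-14665) + (-√88452648699/1180892)/(61²) = 41524*(-1/14665) - √88452648699/1180892/3721 = -5932/2095 - √88452648699/1180892*(1/3721) = -5932/2095 - √88452648699/4394099132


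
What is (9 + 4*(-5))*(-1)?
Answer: 11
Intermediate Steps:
(9 + 4*(-5))*(-1) = (9 - 20)*(-1) = -11*(-1) = 11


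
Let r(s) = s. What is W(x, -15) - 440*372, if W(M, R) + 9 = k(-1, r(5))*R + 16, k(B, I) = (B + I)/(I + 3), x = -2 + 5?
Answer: -327361/2 ≈ -1.6368e+5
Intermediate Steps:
x = 3
k(B, I) = (B + I)/(3 + I)
W(M, R) = 7 + R/2 (W(M, R) = -9 + (((-1 + 5)/(3 + 5))*R + 16) = -9 + ((4/8)*R + 16) = -9 + (((1/8)*4)*R + 16) = -9 + (R/2 + 16) = -9 + (16 + R/2) = 7 + R/2)
W(x, -15) - 440*372 = (7 + (1/2)*(-15)) - 440*372 = (7 - 15/2) - 163680 = -1/2 - 163680 = -327361/2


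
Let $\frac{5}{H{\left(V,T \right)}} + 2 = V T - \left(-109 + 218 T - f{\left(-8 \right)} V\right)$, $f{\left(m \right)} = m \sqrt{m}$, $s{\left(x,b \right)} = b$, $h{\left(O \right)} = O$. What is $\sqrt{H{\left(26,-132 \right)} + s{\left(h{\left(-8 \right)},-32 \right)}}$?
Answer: $\sqrt{\frac{-814427 + 13312 i \sqrt{2}}{25451 - 416 i \sqrt{2}}} \approx 5.0 \cdot 10^{-7} + 5.6568 i$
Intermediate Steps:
$f{\left(m \right)} = m^{\frac{3}{2}}$
$H{\left(V,T \right)} = \frac{5}{107 - 218 T + T V - 16 i V \sqrt{2}}$ ($H{\left(V,T \right)} = \frac{5}{-2 - \left(-109 + 218 T - V T - \left(-8\right)^{\frac{3}{2}} V\right)} = \frac{5}{-2 - \left(-109 + 218 T - T V - - 16 i \sqrt{2} V\right)} = \frac{5}{-2 - \left(-109 + 218 T - T V + 16 i V \sqrt{2}\right)} = \frac{5}{-2 + \left(109 - 218 T + T V - 16 i V \sqrt{2}\right)} = \frac{5}{107 - 218 T + T V - 16 i V \sqrt{2}}$)
$\sqrt{H{\left(26,-132 \right)} + s{\left(h{\left(-8 \right)},-32 \right)}} = \sqrt{\frac{5}{107 - -28776 - 3432 - 16 i 26 \sqrt{2}} - 32} = \sqrt{\frac{5}{107 + 28776 - 3432 - 416 i \sqrt{2}} - 32} = \sqrt{\frac{5}{25451 - 416 i \sqrt{2}} - 32} = \sqrt{-32 + \frac{5}{25451 - 416 i \sqrt{2}}}$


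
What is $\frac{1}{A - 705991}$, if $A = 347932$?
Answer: $- \frac{1}{358059} \approx -2.7928 \cdot 10^{-6}$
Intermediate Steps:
$\frac{1}{A - 705991} = \frac{1}{347932 - 705991} = \frac{1}{-358059} = - \frac{1}{358059}$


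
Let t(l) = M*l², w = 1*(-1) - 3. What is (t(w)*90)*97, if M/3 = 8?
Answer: 3352320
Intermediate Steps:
M = 24 (M = 3*8 = 24)
w = -4 (w = -1 - 3 = -4)
t(l) = 24*l²
(t(w)*90)*97 = ((24*(-4)²)*90)*97 = ((24*16)*90)*97 = (384*90)*97 = 34560*97 = 3352320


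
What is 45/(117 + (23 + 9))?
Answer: 45/149 ≈ 0.30201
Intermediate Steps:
45/(117 + (23 + 9)) = 45/(117 + 32) = 45/149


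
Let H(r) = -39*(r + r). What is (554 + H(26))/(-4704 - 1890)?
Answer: 737/3297 ≈ 0.22354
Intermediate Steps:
H(r) = -78*r
(554 + H(26))/(-4704 - 1890) = (554 - 78*26)/(-4704 - 1890) = (554 - 2028)/(-6594) = -1474*(-1/6594) = 737/3297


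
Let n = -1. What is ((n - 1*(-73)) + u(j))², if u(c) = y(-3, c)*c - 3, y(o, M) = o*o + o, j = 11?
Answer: 18225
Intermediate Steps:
y(o, M) = o + o² (y(o, M) = o² + o = o + o²)
u(c) = -3 + 6*c (u(c) = (-3*(1 - 3))*c - 3 = (-3*(-2))*c - 3 = 6*c - 3 = -3 + 6*c)
((n - 1*(-73)) + u(j))² = ((-1 - 1*(-73)) + (-3 + 6*11))² = ((-1 + 73) + (-3 + 66))² = (72 + 63)² = 135² = 18225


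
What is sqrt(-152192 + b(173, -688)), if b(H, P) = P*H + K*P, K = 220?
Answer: 196*I*sqrt(11) ≈ 650.06*I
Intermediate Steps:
b(H, P) = 220*P + H*P (b(H, P) = P*H + 220*P = H*P + 220*P = 220*P + H*P)
sqrt(-152192 + b(173, -688)) = sqrt(-152192 - 688*(220 + 173)) = sqrt(-152192 - 688*393) = sqrt(-152192 - 270384) = sqrt(-422576) = 196*I*sqrt(11)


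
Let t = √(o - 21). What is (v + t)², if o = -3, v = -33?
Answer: 1065 - 132*I*√6 ≈ 1065.0 - 323.33*I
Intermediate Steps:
t = 2*I*√6 (t = √(-3 - 21) = √(-24) = 2*I*√6 ≈ 4.899*I)
(v + t)² = (-33 + 2*I*√6)²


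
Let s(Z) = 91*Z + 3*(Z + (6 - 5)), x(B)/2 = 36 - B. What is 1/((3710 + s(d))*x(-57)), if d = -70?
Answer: -1/533262 ≈ -1.8753e-6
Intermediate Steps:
x(B) = 72 - 2*B (x(B) = 2*(36 - B) = 72 - 2*B)
s(Z) = 3 + 94*Z (s(Z) = 91*Z + 3*(Z + 1) = 91*Z + 3*(1 + Z) = 91*Z + (3 + 3*Z) = 3 + 94*Z)
1/((3710 + s(d))*x(-57)) = 1/((3710 + (3 + 94*(-70)))*(72 - 2*(-57))) = 1/((3710 + (3 - 6580))*(72 + 114)) = 1/((3710 - 6577)*186) = (1/186)/(-2867) = -1/2867*1/186 = -1/533262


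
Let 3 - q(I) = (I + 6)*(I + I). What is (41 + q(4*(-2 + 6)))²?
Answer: 435600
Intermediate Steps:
q(I) = 3 - 2*I*(6 + I) (q(I) = 3 - (I + 6)*(I + I) = 3 - (6 + I)*2*I = 3 - 2*I*(6 + I))
(41 + q(4*(-2 + 6)))² = (41 + (3 - 48*(-2 + 6) - 2*16*(-2 + 6)²))² = (41 + (3 - 48*4 - 2*(4*4)²))² = (41 + (3 - 12*16 - 2*16²))² = (41 + (3 - 192 - 2*256))² = (41 + (3 - 192 - 512))² = (41 - 701)² = (-660)² = 435600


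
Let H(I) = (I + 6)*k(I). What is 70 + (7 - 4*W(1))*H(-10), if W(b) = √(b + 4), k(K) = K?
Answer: 350 - 160*√5 ≈ -7.7709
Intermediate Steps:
W(b) = √(4 + b)
H(I) = I*(6 + I) (H(I) = (I + 6)*I = (6 + I)*I = I*(6 + I))
70 + (7 - 4*W(1))*H(-10) = 70 + (7 - 4*√(4 + 1))*(-10*(6 - 10)) = 70 + (7 - 4*√5)*(-10*(-4)) = 70 + (7 - 4*√5)*40 = 70 + (280 - 160*√5) = 350 - 160*√5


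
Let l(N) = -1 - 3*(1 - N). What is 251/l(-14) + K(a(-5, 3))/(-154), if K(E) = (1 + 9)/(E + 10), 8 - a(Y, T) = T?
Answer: -58027/10626 ≈ -5.4609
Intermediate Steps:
a(Y, T) = 8 - T
l(N) = -4 + 3*N (l(N) = -1 + (-3 + 3*N) = -4 + 3*N)
K(E) = 10/(10 + E)
251/l(-14) + K(a(-5, 3))/(-154) = 251/(-4 + 3*(-14)) + (10/(10 + (8 - 1*3)))/(-154) = 251/(-4 - 42) + (10/(10 + (8 - 3)))*(-1/154) = 251/(-46) + (10/(10 + 5))*(-1/154) = 251*(-1/46) + (10/15)*(-1/154) = -251/46 + (10*(1/15))*(-1/154) = -251/46 + (⅔)*(-1/154) = -251/46 - 1/231 = -58027/10626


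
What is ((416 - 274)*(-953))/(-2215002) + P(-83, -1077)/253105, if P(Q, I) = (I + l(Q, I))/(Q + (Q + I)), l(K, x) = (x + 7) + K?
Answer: 19094074745/312493589661 ≈ 0.061102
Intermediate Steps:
l(K, x) = 7 + K + x (l(K, x) = (7 + x) + K = 7 + K + x)
P(Q, I) = (7 + Q + 2*I)/(I + 2*Q) (P(Q, I) = (I + (7 + Q + I))/(Q + (Q + I)) = (I + (7 + I + Q))/(Q + (I + Q)) = (7 + Q + 2*I)/(I + 2*Q))
((416 - 274)*(-953))/(-2215002) + P(-83, -1077)/253105 = ((416 - 274)*(-953))/(-2215002) + ((7 - 83 + 2*(-1077))/(-1077 + 2*(-83)))/253105 = (142*(-953))*(-1/2215002) + ((7 - 83 - 2154)/(-1077 - 166))*(1/253105) = -135326*(-1/2215002) + (-2230/(-1243))*(1/253105) = 67663/1107501 - 1/1243*(-2230)*(1/253105) = 67663/1107501 + (2230/1243)*(1/253105) = 67663/1107501 + 2/282161 = 19094074745/312493589661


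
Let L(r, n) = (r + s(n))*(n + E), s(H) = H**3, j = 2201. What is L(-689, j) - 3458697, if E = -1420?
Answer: 8327429278575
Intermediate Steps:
L(r, n) = (-1420 + n)*(r + n**3) (L(r, n) = (r + n**3)*(n - 1420) = (r + n**3)*(-1420 + n) = (-1420 + n)*(r + n**3))
L(-689, j) - 3458697 = (2201**4 - 1420*(-689) - 1420*2201**3 + 2201*(-689)) - 3458697 = (23468221048801 + 978380 - 1420*10662526601 - 1516489) - 3458697 = (23468221048801 + 978380 - 15140787773420 - 1516489) - 3458697 = 8327432737272 - 3458697 = 8327429278575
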